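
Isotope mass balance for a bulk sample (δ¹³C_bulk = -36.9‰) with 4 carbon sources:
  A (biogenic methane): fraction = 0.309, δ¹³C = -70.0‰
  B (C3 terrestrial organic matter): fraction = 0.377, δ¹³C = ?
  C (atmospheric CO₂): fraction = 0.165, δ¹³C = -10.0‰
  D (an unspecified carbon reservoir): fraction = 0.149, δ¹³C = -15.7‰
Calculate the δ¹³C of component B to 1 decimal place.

-29.9‰

Isotope mass balance: δ_bulk = Σ fᵢ·δᵢ.
-36.9 = 0.309×(-70.0) + 0.377×δ_B + 0.165×(-10.0) + 0.149×(-15.7)
0.377·δ_B = -36.9 − (-25.619) = -11.281
δ_B = -11.281 / 0.377 = -29.92‰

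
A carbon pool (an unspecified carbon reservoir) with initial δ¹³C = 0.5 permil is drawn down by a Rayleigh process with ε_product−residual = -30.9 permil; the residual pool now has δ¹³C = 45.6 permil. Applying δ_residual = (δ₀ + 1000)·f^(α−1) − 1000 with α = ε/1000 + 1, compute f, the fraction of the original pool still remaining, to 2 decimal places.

0.24

α − 1 = ε/1000 = -0.0309
(δ_res + 1000)/(δ₀ + 1000) = (45.6 + 1000)/(0.5 + 1000) = 1045.6/1000.5 = 1.045077
f = 1.045077^(1/-0.0309) = exp(ln(1.045077)/-0.0309) = exp(0.04409/-0.0309)
f = exp(-1.4269) = 0.2401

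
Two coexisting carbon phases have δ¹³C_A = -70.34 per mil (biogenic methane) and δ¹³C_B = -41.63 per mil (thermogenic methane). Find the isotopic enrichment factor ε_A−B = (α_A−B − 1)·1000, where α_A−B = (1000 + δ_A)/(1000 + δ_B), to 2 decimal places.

α_A−B = (1000 + -70.34) / (1000 + -41.63) = 929.66 / 958.37 = 0.970043
ε_A−B = (0.970043 − 1) × 1000 = -29.957 per mil
(The approximation ε ≈ δ_A − δ_B would give -28.71 per mil.)

-29.96 per mil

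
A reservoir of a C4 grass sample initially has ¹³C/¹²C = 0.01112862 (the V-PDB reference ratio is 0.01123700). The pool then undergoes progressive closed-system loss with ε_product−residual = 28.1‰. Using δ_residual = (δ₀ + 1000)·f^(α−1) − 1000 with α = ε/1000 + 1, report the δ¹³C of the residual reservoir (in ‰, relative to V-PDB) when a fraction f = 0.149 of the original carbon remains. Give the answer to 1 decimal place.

-61.2‰

δ₀ = (0.01112862/0.01123700 − 1)×1000 = (0.990355 − 1)×1000 = -9.645‰
α − 1 = ε/1000 = 0.0281
f^(α−1) = 0.149^(0.0281) = 0.947909
δ_res = (-9.645 + 1000) × 0.947909 − 1000 = 938.766 − 1000 = -61.23‰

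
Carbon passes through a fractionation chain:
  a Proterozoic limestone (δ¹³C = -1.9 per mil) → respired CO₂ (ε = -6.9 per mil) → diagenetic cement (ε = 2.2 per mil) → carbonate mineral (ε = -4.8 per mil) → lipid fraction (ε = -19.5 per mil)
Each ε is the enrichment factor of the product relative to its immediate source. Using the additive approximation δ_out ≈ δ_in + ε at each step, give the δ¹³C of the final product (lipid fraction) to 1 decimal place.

-30.9 per mil

step 1: δ ≈ -1.9 + (-6.9) = -8.8 per mil
step 2: δ ≈ -8.8 + (2.2) = -6.6 per mil
step 3: δ ≈ -6.6 + (-4.8) = -11.4 per mil
step 4: δ ≈ -11.4 + (-19.5) = -30.9 per mil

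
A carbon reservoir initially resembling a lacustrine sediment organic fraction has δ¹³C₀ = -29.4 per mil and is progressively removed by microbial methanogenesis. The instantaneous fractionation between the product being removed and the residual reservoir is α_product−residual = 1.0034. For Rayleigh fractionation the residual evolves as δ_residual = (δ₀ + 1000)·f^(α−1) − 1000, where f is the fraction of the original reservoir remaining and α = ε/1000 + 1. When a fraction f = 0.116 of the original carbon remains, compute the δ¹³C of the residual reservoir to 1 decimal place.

-36.5 per mil

Rayleigh residual: δ_res = (δ₀ + 1000)·f^(α−1) − 1000
α − 1 = 0.00340
f^(α−1) = 0.116^(0.00340) = 0.992703
δ_res = (-29.4 + 1000) × 0.992703 − 1000 = 963.517 − 1000 = -36.48 per mil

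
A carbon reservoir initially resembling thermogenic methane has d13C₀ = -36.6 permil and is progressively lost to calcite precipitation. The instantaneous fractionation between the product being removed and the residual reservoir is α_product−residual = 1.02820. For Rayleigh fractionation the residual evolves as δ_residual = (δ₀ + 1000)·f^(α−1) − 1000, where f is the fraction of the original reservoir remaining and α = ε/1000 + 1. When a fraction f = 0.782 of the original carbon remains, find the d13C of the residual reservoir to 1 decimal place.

Rayleigh residual: δ_res = (δ₀ + 1000)·f^(α−1) − 1000
α − 1 = 0.02820
f^(α−1) = 0.782^(0.02820) = 0.993090
δ_res = (-36.6 + 1000) × 0.993090 − 1000 = 956.743 − 1000 = -43.26 permil

-43.3 permil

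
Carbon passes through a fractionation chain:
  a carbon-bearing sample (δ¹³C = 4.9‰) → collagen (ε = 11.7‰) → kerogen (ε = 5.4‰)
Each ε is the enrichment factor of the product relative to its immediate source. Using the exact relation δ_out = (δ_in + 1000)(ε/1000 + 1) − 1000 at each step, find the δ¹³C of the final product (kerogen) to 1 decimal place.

22.1‰

step 1: δ = (4.90 + 1000)·(11.7/1000 + 1) − 1000 = 16.66‰
step 2: δ = (16.66 + 1000)·(5.4/1000 + 1) − 1000 = 22.15‰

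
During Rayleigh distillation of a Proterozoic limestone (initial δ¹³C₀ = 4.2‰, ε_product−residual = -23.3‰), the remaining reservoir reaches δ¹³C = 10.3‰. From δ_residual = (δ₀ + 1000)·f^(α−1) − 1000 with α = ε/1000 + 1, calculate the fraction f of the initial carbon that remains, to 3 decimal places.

0.771

α − 1 = ε/1000 = -0.0233
(δ_res + 1000)/(δ₀ + 1000) = (10.3 + 1000)/(4.2 + 1000) = 1010.3/1004.2 = 1.006074
f = 1.006074^(1/-0.0233) = exp(ln(1.006074)/-0.0233) = exp(0.00606/-0.0233)
f = exp(-0.2599) = 0.7711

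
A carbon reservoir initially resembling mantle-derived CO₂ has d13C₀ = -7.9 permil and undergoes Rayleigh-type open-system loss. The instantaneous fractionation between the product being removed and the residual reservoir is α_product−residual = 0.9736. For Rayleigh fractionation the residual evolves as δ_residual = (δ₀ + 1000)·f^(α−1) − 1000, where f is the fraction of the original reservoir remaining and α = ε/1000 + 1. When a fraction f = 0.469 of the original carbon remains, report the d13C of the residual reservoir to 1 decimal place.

12.1 permil

Rayleigh residual: δ_res = (δ₀ + 1000)·f^(α−1) − 1000
α − 1 = -0.02640
f^(α−1) = 0.469^(-0.02640) = 1.020190
δ_res = (-7.9 + 1000) × 1.020190 − 1000 = 1012.130 − 1000 = 12.13 permil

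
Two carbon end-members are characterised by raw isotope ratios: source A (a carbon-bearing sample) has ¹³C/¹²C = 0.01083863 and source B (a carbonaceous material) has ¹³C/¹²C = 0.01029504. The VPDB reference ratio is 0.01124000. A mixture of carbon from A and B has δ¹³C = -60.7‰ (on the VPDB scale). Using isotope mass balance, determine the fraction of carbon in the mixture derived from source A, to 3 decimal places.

0.483

δ_A = (0.01083863/0.01124000 − 1)×1000 = (0.964291 − 1)×1000 = -35.709‰
δ_B = (0.01029504/0.01124000 − 1)×1000 = (0.915929 − 1)×1000 = -84.071‰
f_A = (δ_mix − δ_B)/(δ_A − δ_B) = (-60.7 − (-84.071))/(-35.709 − (-84.071))
f_A = 23.371 / 48.362 = 0.4833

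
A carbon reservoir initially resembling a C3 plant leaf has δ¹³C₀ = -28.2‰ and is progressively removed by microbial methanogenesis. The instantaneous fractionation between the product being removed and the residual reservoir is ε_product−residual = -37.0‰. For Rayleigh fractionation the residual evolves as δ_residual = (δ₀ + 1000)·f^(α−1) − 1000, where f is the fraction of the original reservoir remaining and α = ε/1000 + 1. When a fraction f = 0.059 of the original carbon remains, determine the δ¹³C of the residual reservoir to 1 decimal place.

79.1‰

Rayleigh residual: δ_res = (δ₀ + 1000)·f^(α−1) − 1000
α = ε/1000 + 1 = 0.96300, so α − 1 = -0.03700
f^(α−1) = 0.059^(-0.03700) = 1.110398
δ_res = (-28.2 + 1000) × 1.110398 − 1000 = 1079.084 − 1000 = 79.08‰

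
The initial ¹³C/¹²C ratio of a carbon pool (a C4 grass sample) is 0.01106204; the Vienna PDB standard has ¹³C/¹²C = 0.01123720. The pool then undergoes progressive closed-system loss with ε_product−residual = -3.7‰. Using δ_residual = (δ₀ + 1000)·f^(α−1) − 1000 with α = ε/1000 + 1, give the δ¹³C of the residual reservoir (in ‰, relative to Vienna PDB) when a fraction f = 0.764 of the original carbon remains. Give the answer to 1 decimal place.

δ₀ = (0.01106204/0.01123720 − 1)×1000 = (0.984412 − 1)×1000 = -15.588‰
α − 1 = ε/1000 = -0.0037
f^(α−1) = 0.764^(-0.0037) = 1.000996
δ_res = (-15.588 + 1000) × 1.000996 − 1000 = 985.393 − 1000 = -14.61‰

-14.6‰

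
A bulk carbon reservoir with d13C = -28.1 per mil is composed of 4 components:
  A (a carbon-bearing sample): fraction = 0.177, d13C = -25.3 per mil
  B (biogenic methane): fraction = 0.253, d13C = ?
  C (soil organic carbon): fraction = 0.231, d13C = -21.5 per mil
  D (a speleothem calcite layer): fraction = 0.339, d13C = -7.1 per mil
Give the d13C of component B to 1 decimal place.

Isotope mass balance: δ_bulk = Σ fᵢ·δᵢ.
-28.1 = 0.177×(-25.3) + 0.253×δ_B + 0.231×(-21.5) + 0.339×(-7.1)
0.253·δ_B = -28.1 − (-11.851) = -16.248
δ_B = -16.248 / 0.253 = -64.22 per mil

-64.2 per mil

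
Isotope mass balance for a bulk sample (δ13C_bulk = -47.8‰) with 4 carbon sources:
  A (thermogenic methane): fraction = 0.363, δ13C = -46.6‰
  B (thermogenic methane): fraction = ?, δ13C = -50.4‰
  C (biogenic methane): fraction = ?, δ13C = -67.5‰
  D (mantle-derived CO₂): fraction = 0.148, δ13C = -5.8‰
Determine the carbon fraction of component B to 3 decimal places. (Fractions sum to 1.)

0.174

Let f_B and f_C be the unknown fractions; fractions sum to 1 so f_B + f_C = 0.489.
Mass balance: Σ fᵢ·δᵢ = δ_bulk ⇒ f_B·(-50.4) + f_C·(-67.5) = -47.8 − (-17.774) = -30.026
Substitute f_C = 0.489 − f_B:
f_B·(-50.4 − -67.5) = -30.026 − 0.489×(-67.5) = 2.982
f_B = 2.982 / 17.1 = 0.1744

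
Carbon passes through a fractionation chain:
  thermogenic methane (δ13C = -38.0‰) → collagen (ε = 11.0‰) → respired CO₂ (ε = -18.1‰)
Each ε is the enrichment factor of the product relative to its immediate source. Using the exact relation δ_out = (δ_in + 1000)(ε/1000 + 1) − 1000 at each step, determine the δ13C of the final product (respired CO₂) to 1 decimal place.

step 1: δ = (-38.00 + 1000)·(11.0/1000 + 1) − 1000 = -27.42‰
step 2: δ = (-27.42 + 1000)·(-18.1/1000 + 1) − 1000 = -45.02‰

-45.0‰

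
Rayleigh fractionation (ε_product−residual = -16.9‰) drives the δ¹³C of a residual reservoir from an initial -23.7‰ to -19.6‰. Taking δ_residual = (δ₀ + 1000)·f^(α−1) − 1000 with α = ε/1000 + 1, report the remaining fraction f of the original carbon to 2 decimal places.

0.78

α − 1 = ε/1000 = -0.0169
(δ_res + 1000)/(δ₀ + 1000) = (-19.6 + 1000)/(-23.7 + 1000) = 980.4/976.3 = 1.004200
f = 1.004200^(1/-0.0169) = exp(ln(1.004200)/-0.0169) = exp(0.00419/-0.0169)
f = exp(-0.2480) = 0.7804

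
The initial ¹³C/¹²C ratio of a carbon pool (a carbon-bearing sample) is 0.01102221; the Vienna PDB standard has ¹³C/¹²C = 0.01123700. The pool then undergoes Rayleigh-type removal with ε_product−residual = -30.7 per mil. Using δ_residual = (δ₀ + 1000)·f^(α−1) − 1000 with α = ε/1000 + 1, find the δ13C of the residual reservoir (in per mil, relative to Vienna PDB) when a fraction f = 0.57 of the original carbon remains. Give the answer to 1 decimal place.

-2.0 per mil

δ₀ = (0.01102221/0.01123700 − 1)×1000 = (0.980885 − 1)×1000 = -19.115 per mil
α − 1 = ε/1000 = -0.0307
f^(α−1) = 0.57^(-0.0307) = 1.017407
δ_res = (-19.115 + 1000) × 1.017407 − 1000 = 997.960 − 1000 = -2.04 per mil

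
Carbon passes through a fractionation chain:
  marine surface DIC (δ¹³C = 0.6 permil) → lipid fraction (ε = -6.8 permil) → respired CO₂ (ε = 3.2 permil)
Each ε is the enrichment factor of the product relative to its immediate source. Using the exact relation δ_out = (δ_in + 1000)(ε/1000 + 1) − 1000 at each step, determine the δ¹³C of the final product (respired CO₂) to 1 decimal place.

step 1: δ = (0.60 + 1000)·(-6.8/1000 + 1) − 1000 = -6.20 permil
step 2: δ = (-6.20 + 1000)·(3.2/1000 + 1) − 1000 = -3.02 permil

-3.0 permil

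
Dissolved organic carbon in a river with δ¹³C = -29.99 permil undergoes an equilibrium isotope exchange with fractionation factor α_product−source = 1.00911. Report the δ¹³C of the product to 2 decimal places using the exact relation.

δ_product = (δ_source + 1000)·α − 1000
δ_product = (-29.99 + 1000) × 1.00911 − 1000
δ_product = 978.847 − 1000 = -21.153 permil

-21.15 permil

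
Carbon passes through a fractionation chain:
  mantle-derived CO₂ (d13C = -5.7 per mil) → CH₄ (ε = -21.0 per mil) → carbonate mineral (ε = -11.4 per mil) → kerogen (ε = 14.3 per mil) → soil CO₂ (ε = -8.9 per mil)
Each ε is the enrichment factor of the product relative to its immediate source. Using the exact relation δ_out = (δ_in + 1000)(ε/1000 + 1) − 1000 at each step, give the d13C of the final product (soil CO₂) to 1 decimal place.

-32.6 per mil

step 1: δ = (-5.70 + 1000)·(-21.0/1000 + 1) − 1000 = -26.58 per mil
step 2: δ = (-26.58 + 1000)·(-11.4/1000 + 1) − 1000 = -37.68 per mil
step 3: δ = (-37.68 + 1000)·(14.3/1000 + 1) − 1000 = -23.92 per mil
step 4: δ = (-23.92 + 1000)·(-8.9/1000 + 1) − 1000 = -32.60 per mil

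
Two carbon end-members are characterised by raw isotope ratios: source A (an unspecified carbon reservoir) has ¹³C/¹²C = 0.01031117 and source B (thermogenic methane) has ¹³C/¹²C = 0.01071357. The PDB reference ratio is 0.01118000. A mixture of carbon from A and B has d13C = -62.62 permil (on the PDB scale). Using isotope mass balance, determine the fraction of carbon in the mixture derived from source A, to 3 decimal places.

δ_A = (0.01031117/0.01118000 − 1)×1000 = (0.922287 − 1)×1000 = -77.713 permil
δ_B = (0.01071357/0.01118000 − 1)×1000 = (0.958280 − 1)×1000 = -41.720 permil
f_A = (δ_mix − δ_B)/(δ_A − δ_B) = (-62.62 − (-41.720))/(-77.713 − (-41.720))
f_A = -20.900 / -35.993 = 0.5807

0.581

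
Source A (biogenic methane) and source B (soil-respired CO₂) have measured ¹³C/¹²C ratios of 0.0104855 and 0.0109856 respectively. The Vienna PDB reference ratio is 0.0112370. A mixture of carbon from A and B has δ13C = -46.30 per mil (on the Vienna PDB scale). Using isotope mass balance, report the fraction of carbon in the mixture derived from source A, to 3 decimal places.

0.538

δ_A = (0.0104855/0.0112370 − 1)×1000 = (0.933123 − 1)×1000 = -66.877 per mil
δ_B = (0.0109856/0.0112370 − 1)×1000 = (0.977627 − 1)×1000 = -22.373 per mil
f_A = (δ_mix − δ_B)/(δ_A − δ_B) = (-46.30 − (-22.373))/(-66.877 − (-22.373))
f_A = -23.927 / -44.505 = 0.5376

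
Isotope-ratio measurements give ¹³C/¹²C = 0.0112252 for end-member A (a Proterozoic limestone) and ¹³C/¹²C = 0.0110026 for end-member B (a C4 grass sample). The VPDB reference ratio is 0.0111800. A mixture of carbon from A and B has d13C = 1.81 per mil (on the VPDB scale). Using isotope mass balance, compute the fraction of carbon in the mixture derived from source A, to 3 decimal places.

δ_A = (0.0112252/0.0111800 − 1)×1000 = (1.004043 − 1)×1000 = 4.043 per mil
δ_B = (0.0110026/0.0111800 − 1)×1000 = (0.984132 − 1)×1000 = -15.868 per mil
f_A = (δ_mix − δ_B)/(δ_A − δ_B) = (1.81 − (-15.868))/(4.043 − (-15.868))
f_A = 17.678 / 19.911 = 0.8879

0.888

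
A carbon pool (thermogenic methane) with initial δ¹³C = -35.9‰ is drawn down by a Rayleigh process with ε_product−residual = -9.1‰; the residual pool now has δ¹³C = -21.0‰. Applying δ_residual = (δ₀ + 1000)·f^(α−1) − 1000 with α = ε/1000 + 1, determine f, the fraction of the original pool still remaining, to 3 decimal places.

α − 1 = ε/1000 = -0.0091
(δ_res + 1000)/(δ₀ + 1000) = (-21.0 + 1000)/(-35.9 + 1000) = 979.0/964.1 = 1.015455
f = 1.015455^(1/-0.0091) = exp(ln(1.015455)/-0.0091) = exp(0.01534/-0.0091)
f = exp(-1.6853) = 0.1854

0.185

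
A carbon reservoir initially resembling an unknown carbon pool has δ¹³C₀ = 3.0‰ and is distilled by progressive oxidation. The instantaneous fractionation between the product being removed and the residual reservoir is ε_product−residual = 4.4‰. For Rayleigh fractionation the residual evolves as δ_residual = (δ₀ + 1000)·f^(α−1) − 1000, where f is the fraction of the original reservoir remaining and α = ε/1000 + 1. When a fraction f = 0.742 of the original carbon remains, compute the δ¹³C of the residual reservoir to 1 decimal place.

1.7‰

Rayleigh residual: δ_res = (δ₀ + 1000)·f^(α−1) − 1000
α = ε/1000 + 1 = 1.00440, so α − 1 = 0.00440
f^(α−1) = 0.742^(0.00440) = 0.998688
δ_res = (3.0 + 1000) × 0.998688 − 1000 = 1001.684 − 1000 = 1.68‰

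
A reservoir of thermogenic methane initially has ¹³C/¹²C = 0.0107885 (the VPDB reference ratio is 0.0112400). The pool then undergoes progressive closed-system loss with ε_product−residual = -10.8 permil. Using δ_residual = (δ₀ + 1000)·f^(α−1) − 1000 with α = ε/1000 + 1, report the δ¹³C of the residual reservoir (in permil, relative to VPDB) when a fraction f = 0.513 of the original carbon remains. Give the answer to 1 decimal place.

δ₀ = (0.0107885/0.0112400 − 1)×1000 = (0.959831 − 1)×1000 = -40.169 permil
α − 1 = ε/1000 = -0.0108
f^(α−1) = 0.513^(-0.0108) = 1.007235
δ_res = (-40.169 + 1000) × 1.007235 − 1000 = 966.775 − 1000 = -33.22 permil

-33.2 permil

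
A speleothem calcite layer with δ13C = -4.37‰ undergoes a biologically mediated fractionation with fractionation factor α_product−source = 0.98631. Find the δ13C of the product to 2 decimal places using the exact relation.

δ_product = (δ_source + 1000)·α − 1000
δ_product = (-4.37 + 1000) × 0.98631 − 1000
δ_product = 982.000 − 1000 = -18.000‰

-18.00‰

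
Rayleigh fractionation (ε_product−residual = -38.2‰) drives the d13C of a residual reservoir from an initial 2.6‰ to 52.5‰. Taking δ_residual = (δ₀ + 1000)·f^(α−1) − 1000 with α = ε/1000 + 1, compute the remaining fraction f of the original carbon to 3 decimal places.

0.280

α − 1 = ε/1000 = -0.0382
(δ_res + 1000)/(δ₀ + 1000) = (52.5 + 1000)/(2.6 + 1000) = 1052.5/1002.6 = 1.049771
f = 1.049771^(1/-0.0382) = exp(ln(1.049771)/-0.0382) = exp(0.04857/-0.0382)
f = exp(-1.2715) = 0.2804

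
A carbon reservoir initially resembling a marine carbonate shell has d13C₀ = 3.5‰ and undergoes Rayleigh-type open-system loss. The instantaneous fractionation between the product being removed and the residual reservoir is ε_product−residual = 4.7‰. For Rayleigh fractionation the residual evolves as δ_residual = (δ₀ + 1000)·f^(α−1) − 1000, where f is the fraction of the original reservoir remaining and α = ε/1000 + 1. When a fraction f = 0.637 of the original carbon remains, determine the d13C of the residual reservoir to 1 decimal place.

1.4‰

Rayleigh residual: δ_res = (δ₀ + 1000)·f^(α−1) − 1000
α = ε/1000 + 1 = 1.00470, so α − 1 = 0.00470
f^(α−1) = 0.637^(0.00470) = 0.997883
δ_res = (3.5 + 1000) × 0.997883 − 1000 = 1001.375 − 1000 = 1.38‰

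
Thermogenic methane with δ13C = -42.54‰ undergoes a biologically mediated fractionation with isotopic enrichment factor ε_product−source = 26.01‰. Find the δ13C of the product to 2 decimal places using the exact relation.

Exactly, δ_product = (δ_source + 1000)·(ε/1000 + 1) − 1000.
δ_product = (-42.54 + 1000) × (26.01/1000 + 1) − 1000
δ_product = -17.636‰

-17.64‰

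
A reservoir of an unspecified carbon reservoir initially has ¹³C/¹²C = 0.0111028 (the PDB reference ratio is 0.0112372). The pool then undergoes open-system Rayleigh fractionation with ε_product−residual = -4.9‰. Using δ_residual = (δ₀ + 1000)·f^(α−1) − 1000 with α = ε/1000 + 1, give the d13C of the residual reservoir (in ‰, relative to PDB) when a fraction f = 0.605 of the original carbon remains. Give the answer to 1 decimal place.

-9.5‰

δ₀ = (0.0111028/0.0112372 − 1)×1000 = (0.988040 − 1)×1000 = -11.960‰
α − 1 = ε/1000 = -0.0049
f^(α−1) = 0.605^(-0.0049) = 1.002465
δ_res = (-11.960 + 1000) × 1.002465 − 1000 = 990.476 − 1000 = -9.52‰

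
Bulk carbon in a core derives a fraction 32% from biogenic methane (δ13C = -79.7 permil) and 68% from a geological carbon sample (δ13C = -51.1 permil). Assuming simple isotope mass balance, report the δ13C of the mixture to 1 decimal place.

δ_mix = f_A·δ_A + f_B·δ_B
δ_mix = 0.32 × (-79.7) + 0.68 × (-51.1)
δ_mix = -25.50 + -34.75 = -60.25 permil

-60.3 permil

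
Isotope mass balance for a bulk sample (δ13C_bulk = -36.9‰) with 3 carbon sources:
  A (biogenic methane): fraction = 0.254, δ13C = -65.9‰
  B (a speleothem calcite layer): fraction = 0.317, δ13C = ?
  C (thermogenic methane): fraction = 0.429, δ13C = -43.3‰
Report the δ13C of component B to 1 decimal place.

Isotope mass balance: δ_bulk = Σ fᵢ·δᵢ.
-36.9 = 0.254×(-65.9) + 0.317×δ_B + 0.429×(-43.3)
0.317·δ_B = -36.9 − (-35.314) = -1.586
δ_B = -1.586 / 0.317 = -5.00‰

-5.0‰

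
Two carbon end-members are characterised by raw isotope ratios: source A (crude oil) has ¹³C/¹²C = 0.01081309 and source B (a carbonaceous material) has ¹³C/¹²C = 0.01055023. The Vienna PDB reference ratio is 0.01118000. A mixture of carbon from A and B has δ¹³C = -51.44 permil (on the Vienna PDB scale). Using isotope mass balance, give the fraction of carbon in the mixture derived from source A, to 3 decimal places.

δ_A = (0.01081309/0.01118000 − 1)×1000 = (0.967182 − 1)×1000 = -32.818 permil
δ_B = (0.01055023/0.01118000 − 1)×1000 = (0.943670 − 1)×1000 = -56.330 permil
f_A = (δ_mix − δ_B)/(δ_A − δ_B) = (-51.44 − (-56.330))/(-32.818 − (-56.330))
f_A = 4.890 / 23.512 = 0.2080

0.208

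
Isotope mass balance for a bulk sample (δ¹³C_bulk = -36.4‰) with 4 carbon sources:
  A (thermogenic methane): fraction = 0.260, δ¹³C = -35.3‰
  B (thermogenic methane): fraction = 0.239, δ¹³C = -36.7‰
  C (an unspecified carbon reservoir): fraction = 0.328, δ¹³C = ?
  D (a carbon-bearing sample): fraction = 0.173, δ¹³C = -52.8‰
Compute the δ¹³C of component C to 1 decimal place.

-28.4‰

Isotope mass balance: δ_bulk = Σ fᵢ·δᵢ.
-36.4 = 0.260×(-35.3) + 0.239×(-36.7) + 0.328×δ_C + 0.173×(-52.8)
0.328·δ_C = -36.4 − (-27.084) = -9.316
δ_C = -9.316 / 0.328 = -28.40‰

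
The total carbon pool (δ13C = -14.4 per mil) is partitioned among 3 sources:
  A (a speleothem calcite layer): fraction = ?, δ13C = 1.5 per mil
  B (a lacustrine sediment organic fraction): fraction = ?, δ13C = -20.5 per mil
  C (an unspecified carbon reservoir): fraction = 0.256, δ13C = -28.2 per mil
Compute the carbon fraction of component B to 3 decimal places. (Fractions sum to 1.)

0.377

Let f_B and f_A be the unknown fractions; fractions sum to 1 so f_B + f_A = 0.744.
Mass balance: Σ fᵢ·δᵢ = δ_bulk ⇒ f_B·(-20.5) + f_A·(1.5) = -14.4 − (-7.219) = -7.181
Substitute f_A = 0.744 − f_B:
f_B·(-20.5 − 1.5) = -7.181 − 0.744×(1.5) = -8.297
f_B = -8.297 / -22.0 = 0.3771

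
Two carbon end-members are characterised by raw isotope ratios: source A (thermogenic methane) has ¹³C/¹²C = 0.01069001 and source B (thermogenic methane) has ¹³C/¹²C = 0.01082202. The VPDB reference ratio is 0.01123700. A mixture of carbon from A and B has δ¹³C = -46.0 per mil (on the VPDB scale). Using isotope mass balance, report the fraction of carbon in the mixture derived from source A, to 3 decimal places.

δ_A = (0.01069001/0.01123700 − 1)×1000 = (0.951322 − 1)×1000 = -48.678 per mil
δ_B = (0.01082202/0.01123700 − 1)×1000 = (0.963070 − 1)×1000 = -36.930 per mil
f_A = (δ_mix − δ_B)/(δ_A − δ_B) = (-46.0 − (-36.930))/(-48.678 − (-36.930))
f_A = -9.070 / -11.748 = 0.7721

0.772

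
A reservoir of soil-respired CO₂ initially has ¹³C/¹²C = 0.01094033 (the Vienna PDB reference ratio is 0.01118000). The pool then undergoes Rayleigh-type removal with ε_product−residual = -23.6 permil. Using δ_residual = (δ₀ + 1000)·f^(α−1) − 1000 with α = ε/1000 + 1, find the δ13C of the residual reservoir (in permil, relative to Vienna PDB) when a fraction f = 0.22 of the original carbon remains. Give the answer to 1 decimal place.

δ₀ = (0.01094033/0.01118000 − 1)×1000 = (0.978563 − 1)×1000 = -21.437 permil
α − 1 = ε/1000 = -0.0236
f^(α−1) = 0.22^(-0.0236) = 1.036380
δ_res = (-21.437 + 1000) × 1.036380 − 1000 = 1014.162 − 1000 = 14.16 permil

14.2 permil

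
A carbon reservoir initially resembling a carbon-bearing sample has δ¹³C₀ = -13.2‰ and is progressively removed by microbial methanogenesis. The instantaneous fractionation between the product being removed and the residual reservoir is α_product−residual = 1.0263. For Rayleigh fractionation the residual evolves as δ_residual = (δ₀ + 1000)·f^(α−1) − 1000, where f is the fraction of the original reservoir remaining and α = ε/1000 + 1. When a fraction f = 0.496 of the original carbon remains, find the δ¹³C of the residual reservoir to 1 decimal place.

-31.2‰

Rayleigh residual: δ_res = (δ₀ + 1000)·f^(α−1) − 1000
α − 1 = 0.02630
f^(α−1) = 0.496^(0.02630) = 0.981728
δ_res = (-13.2 + 1000) × 0.981728 − 1000 = 968.769 − 1000 = -31.23‰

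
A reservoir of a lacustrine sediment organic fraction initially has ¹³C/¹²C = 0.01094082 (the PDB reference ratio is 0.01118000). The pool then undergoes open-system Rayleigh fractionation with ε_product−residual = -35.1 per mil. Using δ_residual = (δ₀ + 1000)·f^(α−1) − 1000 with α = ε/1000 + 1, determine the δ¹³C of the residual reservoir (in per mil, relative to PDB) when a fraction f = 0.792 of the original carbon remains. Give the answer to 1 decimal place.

δ₀ = (0.01094082/0.01118000 − 1)×1000 = (0.978606 − 1)×1000 = -21.394 per mil
α − 1 = ε/1000 = -0.0351
f^(α−1) = 0.792^(-0.0351) = 1.008219
δ_res = (-21.394 + 1000) × 1.008219 − 1000 = 986.649 − 1000 = -13.35 per mil

-13.4 per mil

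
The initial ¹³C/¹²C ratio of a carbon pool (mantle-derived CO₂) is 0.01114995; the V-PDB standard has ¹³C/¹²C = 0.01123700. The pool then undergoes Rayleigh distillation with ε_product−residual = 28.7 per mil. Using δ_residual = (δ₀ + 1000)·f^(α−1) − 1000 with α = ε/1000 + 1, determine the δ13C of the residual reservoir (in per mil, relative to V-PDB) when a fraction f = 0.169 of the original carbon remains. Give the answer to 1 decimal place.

-57.1 per mil

δ₀ = (0.01114995/0.01123700 − 1)×1000 = (0.992253 − 1)×1000 = -7.747 per mil
α − 1 = ε/1000 = 0.0287
f^(α−1) = 0.169^(0.0287) = 0.950255
δ_res = (-7.747 + 1000) × 0.950255 − 1000 = 942.894 − 1000 = -57.11 per mil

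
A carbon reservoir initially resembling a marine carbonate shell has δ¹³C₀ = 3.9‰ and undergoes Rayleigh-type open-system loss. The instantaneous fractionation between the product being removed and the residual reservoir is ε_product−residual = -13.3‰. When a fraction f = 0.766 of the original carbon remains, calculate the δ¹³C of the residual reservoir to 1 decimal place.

Rayleigh residual: δ_res = (δ₀ + 1000)·f^(α−1) − 1000
α = ε/1000 + 1 = 0.98670, so α − 1 = -0.01330
f^(α−1) = 0.766^(-0.01330) = 1.003552
δ_res = (3.9 + 1000) × 1.003552 − 1000 = 1007.466 − 1000 = 7.47‰

7.5‰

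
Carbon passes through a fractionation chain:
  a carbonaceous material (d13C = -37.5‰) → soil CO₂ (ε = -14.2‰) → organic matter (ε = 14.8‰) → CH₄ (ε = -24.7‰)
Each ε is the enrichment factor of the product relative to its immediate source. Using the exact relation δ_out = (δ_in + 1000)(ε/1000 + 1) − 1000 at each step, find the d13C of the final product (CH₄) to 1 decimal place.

step 1: δ = (-37.50 + 1000)·(-14.2/1000 + 1) − 1000 = -51.17‰
step 2: δ = (-51.17 + 1000)·(14.8/1000 + 1) − 1000 = -37.12‰
step 3: δ = (-37.12 + 1000)·(-24.7/1000 + 1) − 1000 = -60.91‰

-60.9‰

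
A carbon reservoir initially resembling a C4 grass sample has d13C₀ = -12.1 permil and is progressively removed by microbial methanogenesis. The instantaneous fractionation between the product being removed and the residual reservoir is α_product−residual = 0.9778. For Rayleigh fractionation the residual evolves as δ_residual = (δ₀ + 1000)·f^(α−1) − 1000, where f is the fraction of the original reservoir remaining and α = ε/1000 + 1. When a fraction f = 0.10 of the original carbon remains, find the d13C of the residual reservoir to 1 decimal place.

Rayleigh residual: δ_res = (δ₀ + 1000)·f^(α−1) − 1000
α − 1 = -0.02220
f^(α−1) = 0.10^(-0.02220) = 1.052446
δ_res = (-12.1 + 1000) × 1.052446 − 1000 = 1039.712 − 1000 = 39.71 permil

39.7 permil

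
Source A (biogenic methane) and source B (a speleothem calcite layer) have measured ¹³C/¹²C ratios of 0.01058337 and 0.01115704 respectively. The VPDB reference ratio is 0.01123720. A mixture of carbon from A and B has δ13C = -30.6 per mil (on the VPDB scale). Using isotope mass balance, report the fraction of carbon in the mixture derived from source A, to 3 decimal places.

0.460

δ_A = (0.01058337/0.01123720 − 1)×1000 = (0.941816 − 1)×1000 = -58.184 per mil
δ_B = (0.01115704/0.01123720 − 1)×1000 = (0.992867 − 1)×1000 = -7.133 per mil
f_A = (δ_mix − δ_B)/(δ_A − δ_B) = (-30.6 − (-7.133))/(-58.184 − (-7.133))
f_A = -23.467 / -51.051 = 0.4597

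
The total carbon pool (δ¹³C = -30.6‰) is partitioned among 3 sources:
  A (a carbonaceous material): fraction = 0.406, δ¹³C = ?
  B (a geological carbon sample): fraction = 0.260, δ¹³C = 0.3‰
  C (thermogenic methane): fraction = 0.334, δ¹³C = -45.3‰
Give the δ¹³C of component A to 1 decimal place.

-38.3‰

Isotope mass balance: δ_bulk = Σ fᵢ·δᵢ.
-30.6 = 0.406×δ_A + 0.260×(0.3) + 0.334×(-45.3)
0.406·δ_A = -30.6 − (-15.052) = -15.548
δ_A = -15.548 / 0.406 = -38.30‰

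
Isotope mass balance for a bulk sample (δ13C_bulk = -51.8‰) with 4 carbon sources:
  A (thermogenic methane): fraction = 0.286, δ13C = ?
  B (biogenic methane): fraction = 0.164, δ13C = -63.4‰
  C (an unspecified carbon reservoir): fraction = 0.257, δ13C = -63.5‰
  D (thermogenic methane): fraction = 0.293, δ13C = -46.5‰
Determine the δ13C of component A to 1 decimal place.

-40.1‰

Isotope mass balance: δ_bulk = Σ fᵢ·δᵢ.
-51.8 = 0.286×δ_A + 0.164×(-63.4) + 0.257×(-63.5) + 0.293×(-46.5)
0.286·δ_A = -51.8 − (-40.342) = -11.458
δ_A = -11.458 / 0.286 = -40.06‰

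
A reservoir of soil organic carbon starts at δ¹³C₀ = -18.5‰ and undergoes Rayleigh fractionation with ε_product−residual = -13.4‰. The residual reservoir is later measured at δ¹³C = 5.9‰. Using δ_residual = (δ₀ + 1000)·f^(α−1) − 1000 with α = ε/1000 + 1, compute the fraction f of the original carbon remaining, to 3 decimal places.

α − 1 = ε/1000 = -0.0134
(δ_res + 1000)/(δ₀ + 1000) = (5.9 + 1000)/(-18.5 + 1000) = 1005.9/981.5 = 1.024860
f = 1.024860^(1/-0.0134) = exp(ln(1.024860)/-0.0134) = exp(0.02456/-0.0134)
f = exp(-1.8325) = 0.1600

0.160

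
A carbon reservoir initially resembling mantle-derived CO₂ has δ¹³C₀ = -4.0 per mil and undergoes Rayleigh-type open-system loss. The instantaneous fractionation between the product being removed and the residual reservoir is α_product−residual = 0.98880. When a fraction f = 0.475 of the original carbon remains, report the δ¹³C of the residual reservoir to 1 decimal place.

4.3 per mil

Rayleigh residual: δ_res = (δ₀ + 1000)·f^(α−1) − 1000
α − 1 = -0.01120
f^(α−1) = 0.475^(-0.01120) = 1.008373
δ_res = (-4.0 + 1000) × 1.008373 − 1000 = 1004.339 − 1000 = 4.34 per mil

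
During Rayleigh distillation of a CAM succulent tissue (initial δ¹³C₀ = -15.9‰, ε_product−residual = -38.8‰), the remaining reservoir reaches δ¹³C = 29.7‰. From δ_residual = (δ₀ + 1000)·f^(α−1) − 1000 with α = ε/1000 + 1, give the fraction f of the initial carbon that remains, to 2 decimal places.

0.31

α − 1 = ε/1000 = -0.0388
(δ_res + 1000)/(δ₀ + 1000) = (29.7 + 1000)/(-15.9 + 1000) = 1029.7/984.1 = 1.046337
f = 1.046337^(1/-0.0388) = exp(ln(1.046337)/-0.0388) = exp(0.04530/-0.0388)
f = exp(-1.1674) = 0.3112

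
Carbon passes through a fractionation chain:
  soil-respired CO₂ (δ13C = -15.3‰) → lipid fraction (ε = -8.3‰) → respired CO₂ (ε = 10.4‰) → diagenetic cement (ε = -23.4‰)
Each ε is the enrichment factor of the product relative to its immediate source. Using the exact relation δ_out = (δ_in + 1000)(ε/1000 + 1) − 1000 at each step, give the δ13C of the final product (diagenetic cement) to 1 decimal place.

step 1: δ = (-15.30 + 1000)·(-8.3/1000 + 1) − 1000 = -23.47‰
step 2: δ = (-23.47 + 1000)·(10.4/1000 + 1) − 1000 = -13.32‰
step 3: δ = (-13.32 + 1000)·(-23.4/1000 + 1) − 1000 = -36.41‰

-36.4‰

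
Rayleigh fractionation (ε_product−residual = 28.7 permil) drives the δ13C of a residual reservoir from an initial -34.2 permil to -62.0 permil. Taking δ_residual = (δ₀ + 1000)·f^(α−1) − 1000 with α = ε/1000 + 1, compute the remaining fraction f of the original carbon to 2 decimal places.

α − 1 = ε/1000 = 0.0287
(δ_res + 1000)/(δ₀ + 1000) = (-62.0 + 1000)/(-34.2 + 1000) = 938.0/965.8 = 0.971216
f = 0.971216^(1/0.0287) = exp(ln(0.971216)/0.0287) = exp(-0.02921/0.0287)
f = exp(-1.0177) = 0.3614

0.36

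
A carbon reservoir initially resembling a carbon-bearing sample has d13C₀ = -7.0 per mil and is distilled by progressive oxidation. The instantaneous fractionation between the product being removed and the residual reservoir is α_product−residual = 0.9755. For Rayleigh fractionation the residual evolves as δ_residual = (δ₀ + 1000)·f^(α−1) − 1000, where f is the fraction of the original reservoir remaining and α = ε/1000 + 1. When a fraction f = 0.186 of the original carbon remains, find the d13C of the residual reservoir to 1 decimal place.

Rayleigh residual: δ_res = (δ₀ + 1000)·f^(α−1) − 1000
α − 1 = -0.02450
f^(α−1) = 0.186^(-0.02450) = 1.042070
δ_res = (-7.0 + 1000) × 1.042070 − 1000 = 1034.776 − 1000 = 34.78 per mil

34.8 per mil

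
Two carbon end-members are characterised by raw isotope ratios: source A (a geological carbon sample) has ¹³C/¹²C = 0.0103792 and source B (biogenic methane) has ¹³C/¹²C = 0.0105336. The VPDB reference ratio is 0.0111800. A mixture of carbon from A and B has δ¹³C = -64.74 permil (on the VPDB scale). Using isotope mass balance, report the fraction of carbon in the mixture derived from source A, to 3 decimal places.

δ_A = (0.0103792/0.0111800 − 1)×1000 = (0.928372 − 1)×1000 = -71.628 permil
δ_B = (0.0105336/0.0111800 − 1)×1000 = (0.942182 − 1)×1000 = -57.818 permil
f_A = (δ_mix − δ_B)/(δ_A − δ_B) = (-64.74 − (-57.818))/(-71.628 − (-57.818))
f_A = -6.922 / -13.810 = 0.5013

0.501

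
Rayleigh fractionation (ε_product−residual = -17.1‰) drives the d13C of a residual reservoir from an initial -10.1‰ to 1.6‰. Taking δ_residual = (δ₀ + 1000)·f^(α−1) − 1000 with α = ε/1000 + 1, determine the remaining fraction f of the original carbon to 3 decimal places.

0.503

α − 1 = ε/1000 = -0.0171
(δ_res + 1000)/(δ₀ + 1000) = (1.6 + 1000)/(-10.1 + 1000) = 1001.6/989.9 = 1.011819
f = 1.011819^(1/-0.0171) = exp(ln(1.011819)/-0.0171) = exp(0.01175/-0.0171)
f = exp(-0.6871) = 0.5030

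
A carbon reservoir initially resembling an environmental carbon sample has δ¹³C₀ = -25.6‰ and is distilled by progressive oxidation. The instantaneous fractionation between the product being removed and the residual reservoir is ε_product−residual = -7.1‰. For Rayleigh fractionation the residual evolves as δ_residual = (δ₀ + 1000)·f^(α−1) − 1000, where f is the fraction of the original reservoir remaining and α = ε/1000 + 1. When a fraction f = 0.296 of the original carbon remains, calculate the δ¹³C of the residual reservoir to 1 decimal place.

Rayleigh residual: δ_res = (δ₀ + 1000)·f^(α−1) − 1000
α = ε/1000 + 1 = 0.99290, so α − 1 = -0.00710
f^(α−1) = 0.296^(-0.00710) = 1.008681
δ_res = (-25.6 + 1000) × 1.008681 − 1000 = 982.859 − 1000 = -17.14‰

-17.1‰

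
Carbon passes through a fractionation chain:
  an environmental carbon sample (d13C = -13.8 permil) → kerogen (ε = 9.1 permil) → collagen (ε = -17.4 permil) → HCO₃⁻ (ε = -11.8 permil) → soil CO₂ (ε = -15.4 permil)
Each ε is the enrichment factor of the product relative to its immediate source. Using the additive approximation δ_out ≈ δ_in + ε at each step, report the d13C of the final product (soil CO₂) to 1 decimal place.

-49.3 permil

step 1: δ ≈ -13.8 + (9.1) = -4.7 permil
step 2: δ ≈ -4.7 + (-17.4) = -22.1 permil
step 3: δ ≈ -22.1 + (-11.8) = -33.9 permil
step 4: δ ≈ -33.9 + (-15.4) = -49.3 permil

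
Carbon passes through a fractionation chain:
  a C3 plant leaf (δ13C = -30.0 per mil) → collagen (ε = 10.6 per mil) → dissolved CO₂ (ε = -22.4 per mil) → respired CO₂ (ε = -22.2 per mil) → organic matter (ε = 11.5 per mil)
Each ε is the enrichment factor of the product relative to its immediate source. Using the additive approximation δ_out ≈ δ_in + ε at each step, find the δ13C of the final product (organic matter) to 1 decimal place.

step 1: δ ≈ -30.0 + (10.6) = -19.4 per mil
step 2: δ ≈ -19.4 + (-22.4) = -41.8 per mil
step 3: δ ≈ -41.8 + (-22.2) = -64.0 per mil
step 4: δ ≈ -64.0 + (11.5) = -52.5 per mil

-52.5 per mil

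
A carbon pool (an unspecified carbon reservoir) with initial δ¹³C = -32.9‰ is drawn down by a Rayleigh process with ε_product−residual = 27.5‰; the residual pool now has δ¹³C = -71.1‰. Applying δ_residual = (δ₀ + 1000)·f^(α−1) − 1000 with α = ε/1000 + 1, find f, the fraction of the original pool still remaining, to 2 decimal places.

α − 1 = ε/1000 = 0.0275
(δ_res + 1000)/(δ₀ + 1000) = (-71.1 + 1000)/(-32.9 + 1000) = 928.9/967.1 = 0.960500
f = 0.960500^(1/0.0275) = exp(ln(0.960500)/0.0275) = exp(-0.04030/0.0275)
f = exp(-1.4655) = 0.2310

0.23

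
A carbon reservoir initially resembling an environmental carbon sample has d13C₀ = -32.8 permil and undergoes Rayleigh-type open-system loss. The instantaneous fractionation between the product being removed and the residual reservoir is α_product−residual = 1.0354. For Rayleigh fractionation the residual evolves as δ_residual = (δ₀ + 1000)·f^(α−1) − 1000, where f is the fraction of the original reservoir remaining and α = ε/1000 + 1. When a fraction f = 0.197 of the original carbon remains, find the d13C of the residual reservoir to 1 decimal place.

Rayleigh residual: δ_res = (δ₀ + 1000)·f^(α−1) − 1000
α − 1 = 0.03540
f^(α−1) = 0.197^(0.03540) = 0.944113
δ_res = (-32.8 + 1000) × 0.944113 − 1000 = 913.146 − 1000 = -86.85 permil

-86.9 permil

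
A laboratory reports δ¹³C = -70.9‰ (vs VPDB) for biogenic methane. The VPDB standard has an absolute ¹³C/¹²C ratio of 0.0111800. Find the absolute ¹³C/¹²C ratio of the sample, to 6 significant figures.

0.0103873

R_sample = R_standard × (δ¹³C/1000 + 1)
R_sample = 0.0111800 × (-70.9/1000 + 1) = 0.0111800 × 0.929100
R_sample = 0.0103873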